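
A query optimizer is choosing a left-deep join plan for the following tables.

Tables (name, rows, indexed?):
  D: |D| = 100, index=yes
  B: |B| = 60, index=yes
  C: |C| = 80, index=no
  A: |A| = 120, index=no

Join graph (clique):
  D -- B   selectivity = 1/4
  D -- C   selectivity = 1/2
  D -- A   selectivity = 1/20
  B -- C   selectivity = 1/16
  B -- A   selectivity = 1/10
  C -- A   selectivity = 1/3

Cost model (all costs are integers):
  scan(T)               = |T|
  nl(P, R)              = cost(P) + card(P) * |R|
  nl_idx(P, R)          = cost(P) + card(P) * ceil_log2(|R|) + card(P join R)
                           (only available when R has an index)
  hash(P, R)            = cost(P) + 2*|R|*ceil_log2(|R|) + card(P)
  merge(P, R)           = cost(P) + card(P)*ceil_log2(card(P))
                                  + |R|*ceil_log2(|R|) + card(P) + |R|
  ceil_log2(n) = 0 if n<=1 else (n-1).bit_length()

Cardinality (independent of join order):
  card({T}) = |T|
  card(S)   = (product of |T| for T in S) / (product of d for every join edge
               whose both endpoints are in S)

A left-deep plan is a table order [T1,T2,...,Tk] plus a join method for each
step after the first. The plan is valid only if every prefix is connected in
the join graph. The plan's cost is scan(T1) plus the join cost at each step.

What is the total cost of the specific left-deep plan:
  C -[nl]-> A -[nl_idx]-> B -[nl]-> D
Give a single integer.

step 1: scan C: cost=80, card=80
step 2: join A via nl
    card(P join A) = 80*120/(3) = 3200
    cost = 80 + 80*120 = 9680
step 3: join B via nl_idx
    card(P join B) = 3200*60/(16*10) = 1200
    cost = 9680 + 3200*6 + 1200 = 30080
step 4: join D via nl
    card(P join D) = 1200*100/(4*2*20) = 750
    cost = 30080 + 1200*100 = 150080

150080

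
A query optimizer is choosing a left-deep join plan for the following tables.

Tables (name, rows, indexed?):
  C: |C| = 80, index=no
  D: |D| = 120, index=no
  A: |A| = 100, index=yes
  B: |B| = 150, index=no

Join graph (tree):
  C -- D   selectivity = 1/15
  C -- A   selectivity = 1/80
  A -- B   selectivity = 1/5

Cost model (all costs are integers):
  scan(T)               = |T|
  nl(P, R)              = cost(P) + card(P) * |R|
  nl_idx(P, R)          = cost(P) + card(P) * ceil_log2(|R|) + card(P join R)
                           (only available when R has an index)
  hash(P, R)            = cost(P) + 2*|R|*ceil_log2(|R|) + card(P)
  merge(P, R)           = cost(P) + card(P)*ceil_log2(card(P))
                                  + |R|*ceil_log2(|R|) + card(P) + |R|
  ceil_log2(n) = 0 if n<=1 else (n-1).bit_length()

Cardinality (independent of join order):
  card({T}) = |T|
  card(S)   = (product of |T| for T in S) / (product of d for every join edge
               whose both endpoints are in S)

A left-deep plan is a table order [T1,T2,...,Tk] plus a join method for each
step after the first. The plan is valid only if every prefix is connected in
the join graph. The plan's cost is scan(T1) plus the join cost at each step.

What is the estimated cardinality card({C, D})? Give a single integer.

Tables in S: C(80), D(120)
Edges inside S: C-D(d=15)
numerator = 80 * 120 = 9600
denominator = 15 = 15
card(S) = 9600 / 15 = 640

640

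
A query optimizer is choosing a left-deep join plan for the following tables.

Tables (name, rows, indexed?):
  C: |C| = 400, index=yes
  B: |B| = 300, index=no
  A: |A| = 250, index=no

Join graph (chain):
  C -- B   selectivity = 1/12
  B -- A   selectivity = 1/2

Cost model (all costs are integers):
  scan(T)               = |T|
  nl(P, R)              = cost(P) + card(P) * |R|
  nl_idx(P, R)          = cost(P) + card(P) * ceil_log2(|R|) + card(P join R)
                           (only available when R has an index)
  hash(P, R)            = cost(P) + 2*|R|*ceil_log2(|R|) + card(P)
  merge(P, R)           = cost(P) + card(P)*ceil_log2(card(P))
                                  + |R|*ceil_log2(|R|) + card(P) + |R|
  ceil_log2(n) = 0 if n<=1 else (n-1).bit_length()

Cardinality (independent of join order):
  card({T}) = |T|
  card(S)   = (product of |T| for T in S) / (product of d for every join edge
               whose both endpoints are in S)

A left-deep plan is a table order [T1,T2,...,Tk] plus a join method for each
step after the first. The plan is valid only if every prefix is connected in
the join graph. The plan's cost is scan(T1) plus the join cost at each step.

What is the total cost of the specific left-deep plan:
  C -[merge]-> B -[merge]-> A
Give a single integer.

step 1: scan C: cost=400, card=400
step 2: join B via merge
    card(P join B) = 400*300/(12) = 10000
    cost = 400 + 400*9 + 300*9 + 400 + 300 = 7400
step 3: join A via merge
    card(P join A) = 10000*250/(2) = 1250000
    cost = 7400 + 10000*14 + 250*8 + 10000 + 250 = 159650

159650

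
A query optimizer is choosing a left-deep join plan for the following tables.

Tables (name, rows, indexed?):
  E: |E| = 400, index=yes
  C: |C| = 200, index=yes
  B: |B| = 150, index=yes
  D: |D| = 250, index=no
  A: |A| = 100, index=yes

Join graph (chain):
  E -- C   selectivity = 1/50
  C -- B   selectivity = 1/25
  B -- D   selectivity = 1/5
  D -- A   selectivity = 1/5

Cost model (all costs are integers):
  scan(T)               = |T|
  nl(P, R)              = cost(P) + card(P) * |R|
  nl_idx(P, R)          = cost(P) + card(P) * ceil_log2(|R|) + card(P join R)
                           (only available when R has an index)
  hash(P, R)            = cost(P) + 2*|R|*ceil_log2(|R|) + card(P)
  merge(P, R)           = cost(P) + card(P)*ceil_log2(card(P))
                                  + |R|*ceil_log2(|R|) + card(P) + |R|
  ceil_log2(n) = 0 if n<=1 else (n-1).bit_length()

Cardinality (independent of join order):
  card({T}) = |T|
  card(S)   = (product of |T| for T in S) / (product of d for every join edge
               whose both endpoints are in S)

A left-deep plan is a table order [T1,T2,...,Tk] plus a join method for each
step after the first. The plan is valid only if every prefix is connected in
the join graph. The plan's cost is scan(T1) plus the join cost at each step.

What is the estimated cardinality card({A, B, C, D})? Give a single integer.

1200000

Tables in S: A(100), B(150), C(200), D(250)
Edges inside S: C-B(d=25), B-D(d=5), D-A(d=5)
numerator = 100 * 150 * 200 * 250 = 750000000
denominator = 25 * 5 * 5 = 625
card(S) = 750000000 / 625 = 1200000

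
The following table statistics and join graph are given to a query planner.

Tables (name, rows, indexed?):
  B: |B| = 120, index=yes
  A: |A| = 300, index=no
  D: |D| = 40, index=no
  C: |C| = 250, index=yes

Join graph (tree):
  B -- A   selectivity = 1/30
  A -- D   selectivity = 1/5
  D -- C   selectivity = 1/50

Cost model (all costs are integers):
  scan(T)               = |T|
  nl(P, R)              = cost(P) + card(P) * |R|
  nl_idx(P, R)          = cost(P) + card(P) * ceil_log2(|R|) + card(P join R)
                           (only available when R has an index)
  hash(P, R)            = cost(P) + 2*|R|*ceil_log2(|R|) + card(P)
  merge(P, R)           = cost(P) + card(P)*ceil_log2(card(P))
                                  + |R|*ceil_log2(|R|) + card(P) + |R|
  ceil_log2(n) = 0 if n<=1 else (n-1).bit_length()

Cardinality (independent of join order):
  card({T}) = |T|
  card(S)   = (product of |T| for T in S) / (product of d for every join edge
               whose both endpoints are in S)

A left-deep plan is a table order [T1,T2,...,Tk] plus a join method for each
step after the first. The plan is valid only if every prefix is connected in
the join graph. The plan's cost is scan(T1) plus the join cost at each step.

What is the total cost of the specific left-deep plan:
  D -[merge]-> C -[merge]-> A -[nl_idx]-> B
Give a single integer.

step 1: scan D: cost=40, card=40
step 2: join C via merge
    card(P join C) = 40*250/(50) = 200
    cost = 40 + 40*6 + 250*8 + 40 + 250 = 2570
step 3: join A via merge
    card(P join A) = 200*300/(5) = 12000
    cost = 2570 + 200*8 + 300*9 + 200 + 300 = 7370
step 4: join B via nl_idx
    card(P join B) = 12000*120/(30) = 48000
    cost = 7370 + 12000*7 + 48000 = 139370

139370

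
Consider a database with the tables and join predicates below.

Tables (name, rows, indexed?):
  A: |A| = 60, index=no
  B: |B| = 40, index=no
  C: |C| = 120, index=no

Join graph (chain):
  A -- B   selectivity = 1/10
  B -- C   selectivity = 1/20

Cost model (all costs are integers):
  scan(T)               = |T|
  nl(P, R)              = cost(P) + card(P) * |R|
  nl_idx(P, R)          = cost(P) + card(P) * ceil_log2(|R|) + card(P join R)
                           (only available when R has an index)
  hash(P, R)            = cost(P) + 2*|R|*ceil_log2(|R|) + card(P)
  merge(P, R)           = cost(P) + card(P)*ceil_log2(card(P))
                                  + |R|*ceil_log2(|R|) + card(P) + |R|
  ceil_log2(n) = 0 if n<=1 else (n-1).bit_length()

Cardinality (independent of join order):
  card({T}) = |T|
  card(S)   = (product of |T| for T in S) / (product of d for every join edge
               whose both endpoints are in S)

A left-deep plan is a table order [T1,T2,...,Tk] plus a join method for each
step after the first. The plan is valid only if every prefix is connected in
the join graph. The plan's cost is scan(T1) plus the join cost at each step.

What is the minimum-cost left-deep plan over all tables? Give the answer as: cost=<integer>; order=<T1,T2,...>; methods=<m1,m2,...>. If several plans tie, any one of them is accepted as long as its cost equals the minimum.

Selinger DP (subsets sized 1..n):
  {A}: scan cost=60, card=60
  {B}: scan cost=40, card=40
  {C}: scan cost=120, card=120
  {AB}: card=240; try (B,hash)→600, (A,merge)→740, (B,merge)→760, (A,hash)→800, (A,nl)→2440, (B,nl)→2460; best=600 via (B,hash)
  {BC}: card=240; try (B,hash)→720, (C,merge)→1280, (B,merge)→1360, (C,hash)→1760, (C,nl)→4840, (B,nl)→4920; best=720 via (B,hash)
  {ABC}: card=1440; try (A,hash)→1680, (C,hash)→2520, (A,merge)→3300, (C,merge)→3720, (A,nl)→15120, (C,nl)→29400; best=1680 via (A,hash)

cost=1680; order=C,B,A; methods=hash,hash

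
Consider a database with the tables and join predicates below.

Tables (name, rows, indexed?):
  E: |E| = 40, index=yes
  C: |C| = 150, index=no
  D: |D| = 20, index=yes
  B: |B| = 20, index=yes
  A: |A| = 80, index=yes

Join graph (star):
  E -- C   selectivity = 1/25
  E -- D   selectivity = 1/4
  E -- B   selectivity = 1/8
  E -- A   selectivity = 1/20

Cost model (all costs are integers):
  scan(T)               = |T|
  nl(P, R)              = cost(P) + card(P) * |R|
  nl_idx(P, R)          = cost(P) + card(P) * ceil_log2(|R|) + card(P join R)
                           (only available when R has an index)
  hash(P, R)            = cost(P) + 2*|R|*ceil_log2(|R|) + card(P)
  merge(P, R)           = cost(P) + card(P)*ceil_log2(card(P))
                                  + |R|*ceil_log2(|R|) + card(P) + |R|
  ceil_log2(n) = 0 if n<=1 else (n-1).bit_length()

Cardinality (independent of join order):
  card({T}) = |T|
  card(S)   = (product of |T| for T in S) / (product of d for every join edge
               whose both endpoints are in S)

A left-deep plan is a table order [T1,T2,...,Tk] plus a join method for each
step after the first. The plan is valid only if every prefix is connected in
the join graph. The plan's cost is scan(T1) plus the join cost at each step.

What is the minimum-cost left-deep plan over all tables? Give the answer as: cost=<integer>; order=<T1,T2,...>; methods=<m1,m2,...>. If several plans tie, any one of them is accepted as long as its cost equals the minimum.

cost=5540; order=C,E,B,A,D; methods=hash,hash,hash,hash

Selinger DP (subsets sized 1..n):
  {E}: scan cost=40, card=40
  {C}: scan cost=150, card=150
  {D}: scan cost=20, card=20
  {B}: scan cost=20, card=20
  {A}: scan cost=80, card=80
  {CE}: card=240; try (E,hash)→780, (E,nl_idx)→1290, (C,merge)→1670, (E,merge)→1780, (C,hash)→2480, (C,nl)→6040 …(+1); best=780 via (E,hash)
  {DE}: card=200; try (D,hash)→280, (E,nl_idx)→340, (E,merge)→420, (D,merge)→440, (D,nl_idx)→440, (E,hash)→520 …(+2); best=280 via (D,hash)
  {BE}: card=100; try (E,nl_idx)→240, (B,hash)→280, (B,nl_idx)→340, (E,merge)→420, (B,merge)→440, (E,hash)→520 …(+2); best=240 via (E,nl_idx)
  {AE}: card=160; try (A,nl_idx)→480, (E,hash)→640, (E,nl_idx)→720, (A,merge)→960, (E,merge)→1000, (A,hash)→1200 …(+2); best=480 via (A,nl_idx)
  {CDE}: card=1200; try (D,hash)→1220, (C,hash)→2880, (D,merge)→3060, (D,nl_idx)→3180, (C,merge)→3430, (D,nl)→5580 …(+1); best=1220 via (D,hash)
  {BCE}: card=600; try (B,hash)→1220, (C,merge)→2390, (B,nl_idx)→2580, (C,hash)→2740, (B,merge)→3060, (B,nl)→5580 …(+1); best=1220 via (B,hash)
  {ACE}: card=960; try (A,hash)→2140, (C,hash)→3040, (C,merge)→3270, (A,nl_idx)→3420, (A,merge)→3580, (A,nl)→19980 …(+1); best=2140 via (A,hash)
  {BDE}: card=500; try (D,hash)→540, (B,hash)→680, (D,merge)→1160, (D,nl_idx)→1240, (B,nl_idx)→1780, (B,merge)→2200 …(+2); best=540 via (D,hash)
  {ADE}: card=800; try (D,hash)→840, (A,hash)→1600, (D,merge)→2040, (D,nl_idx)→2080, (A,nl_idx)→2480, (A,merge)→2720 …(+2); best=840 via (D,hash)
  {ABE}: card=400; try (B,hash)→840, (A,nl_idx)→1340, (A,hash)→1460, (B,nl_idx)→1680, (A,merge)→1680, (B,merge)→2040 …(+2); best=840 via (B,hash)
  {BCDE}: card=3000; try (D,hash)→2020, (B,hash)→2620, (C,hash)→3440, (C,merge)→6890, (D,nl_idx)→7220, (D,merge)→7940 …(+5); best=2020 via (D,hash)
  {ACDE}: card=4800; try (D,hash)→3300, (A,hash)→3540, (C,hash)→4040, (C,merge)→10990, (D,nl_idx)→11740, (D,merge)→12820 …(+5); best=3300 via (D,hash)
  {ABCE}: card=2400; try (A,hash)→2940, (B,hash)→3300, (C,hash)→3640, (C,merge)→6190, (A,nl_idx)→7820, (A,merge)→8460 …(+5); best=2940 via (A,hash)
  {ABDE}: card=2000; try (D,hash)→1440, (B,hash)→1840, (A,hash)→2160, (D,nl_idx)→4840, (D,merge)→4960, (A,nl_idx)→6040 …(+6); best=1440 via (D,hash)
  {ABCDE}: card=12000; try (D,hash)→5540, (C,hash)→5840, (A,hash)→6140, (B,hash)→8300, (C,merge)→26790, (D,nl_idx)→26940 …(+9); best=5540 via (D,hash)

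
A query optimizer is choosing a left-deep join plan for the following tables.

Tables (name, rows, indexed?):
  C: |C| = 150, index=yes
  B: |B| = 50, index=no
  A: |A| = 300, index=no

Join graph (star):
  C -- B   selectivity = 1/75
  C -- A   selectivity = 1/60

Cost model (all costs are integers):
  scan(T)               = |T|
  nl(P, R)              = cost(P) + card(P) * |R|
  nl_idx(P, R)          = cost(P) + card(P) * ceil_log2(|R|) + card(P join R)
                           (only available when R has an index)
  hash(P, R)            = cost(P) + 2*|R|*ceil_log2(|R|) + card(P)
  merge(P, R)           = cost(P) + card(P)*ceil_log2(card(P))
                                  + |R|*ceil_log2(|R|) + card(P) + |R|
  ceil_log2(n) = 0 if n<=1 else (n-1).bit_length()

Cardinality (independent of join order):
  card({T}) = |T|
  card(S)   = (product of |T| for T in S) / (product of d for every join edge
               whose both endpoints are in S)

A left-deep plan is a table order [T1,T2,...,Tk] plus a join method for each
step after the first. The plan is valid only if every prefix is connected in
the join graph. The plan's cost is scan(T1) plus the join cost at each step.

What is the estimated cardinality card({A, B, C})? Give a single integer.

Tables in S: A(300), B(50), C(150)
Edges inside S: C-B(d=75), C-A(d=60)
numerator = 300 * 50 * 150 = 2250000
denominator = 75 * 60 = 4500
card(S) = 2250000 / 4500 = 500

500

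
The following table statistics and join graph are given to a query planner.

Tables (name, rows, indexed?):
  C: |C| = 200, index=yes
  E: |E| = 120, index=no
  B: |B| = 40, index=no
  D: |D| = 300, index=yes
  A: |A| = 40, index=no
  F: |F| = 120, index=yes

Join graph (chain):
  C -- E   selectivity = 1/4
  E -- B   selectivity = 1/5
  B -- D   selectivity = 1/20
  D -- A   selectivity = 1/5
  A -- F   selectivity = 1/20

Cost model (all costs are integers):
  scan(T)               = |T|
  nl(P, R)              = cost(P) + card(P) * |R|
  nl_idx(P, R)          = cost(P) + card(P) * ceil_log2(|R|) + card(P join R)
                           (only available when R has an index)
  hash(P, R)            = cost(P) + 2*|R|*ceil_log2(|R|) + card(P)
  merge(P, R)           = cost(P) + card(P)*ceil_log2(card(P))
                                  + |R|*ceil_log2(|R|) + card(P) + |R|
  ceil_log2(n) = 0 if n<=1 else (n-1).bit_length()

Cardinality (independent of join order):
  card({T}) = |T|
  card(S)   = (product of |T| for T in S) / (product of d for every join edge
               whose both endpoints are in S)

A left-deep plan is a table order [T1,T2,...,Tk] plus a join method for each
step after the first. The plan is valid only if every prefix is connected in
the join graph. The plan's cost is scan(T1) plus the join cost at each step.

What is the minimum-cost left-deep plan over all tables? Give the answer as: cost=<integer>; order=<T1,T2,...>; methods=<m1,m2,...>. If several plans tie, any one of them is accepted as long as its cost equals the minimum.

cost=733440; order=B,D,A,F,E,C; methods=nl_idx,hash,hash,hash,hash

Selinger DP (subsets sized 1..n):
  {C}: scan cost=200, card=200
  {E}: scan cost=120, card=120
  {B}: scan cost=40, card=40
  {D}: scan cost=300, card=300
  {A}: scan cost=40, card=40
  {F}: scan cost=120, card=120
  {CE}: card=6000; try (E,hash)→2080, (C,merge)→2880, (E,merge)→2960, (C,hash)→3440, (C,nl_idx)→7080, (C,nl)→24120 …(+1); best=2080 via (E,hash)
  {BE}: card=960; try (B,hash)→720, (E,merge)→1280, (B,merge)→1360, (E,hash)→1760, (E,nl)→4840, (B,nl)→4920; best=720 via (B,hash)
  {BD}: card=600; try (D,nl_idx)→1000, (B,hash)→1080, (D,merge)→3320, (B,merge)→3580, (D,hash)→5480, (D,nl)→12040 …(+1); best=1000 via (D,nl_idx)
  {AD}: card=2400; try (A,hash)→1080, (D,nl_idx)→2800, (D,merge)→3320, (A,merge)→3580, (D,hash)→5480, (D,nl)→12040 …(+1); best=1080 via (A,hash)
  {AF}: card=240; try (F,nl_idx)→560, (A,hash)→720, (F,merge)→1280, (A,merge)→1360, (F,hash)→1760, (F,nl)→4840 …(+1); best=560 via (F,nl_idx)
  {BCE}: card=48000; try (C,hash)→4880, (B,hash)→8560, (C,merge)→13080, (C,nl_idx)→56400, (B,merge)→86360, (C,nl)→192720 …(+1); best=4880 via (C,hash)
  {BDE}: card=14400; try (E,hash)→3280, (D,hash)→7080, (E,merge)→8560, (D,merge)→14280, (D,nl_idx)→23760, (E,nl)→73000 …(+1); best=3280 via (E,hash)
  {ABD}: card=4800; try (A,hash)→2080, (B,hash)→3960, (A,merge)→7880, (A,nl)→25000, (B,merge)→32560, (B,nl)→97080; best=2080 via (A,hash)
  {ADF}: card=14400; try (F,hash)→5160, (D,merge)→5720, (D,hash)→6200, (D,nl_idx)→17120, (F,nl_idx)→32280, (F,merge)→33240 …(+2); best=5160 via (F,hash)
  {BCDE}: card=720000; try (C,hash)→20880, (D,hash)→58280, (C,merge)→221080, (D,merge)→823880, (C,nl_idx)→838480, (D,nl_idx)→1156880 …(+2); best=20880 via (C,hash)
  {ABDE}: card=115200; try (E,hash)→8560, (A,hash)→18160, (E,merge)→70240, (A,merge)→219560, (E,nl)→578080, (A,nl)→579280; best=8560 via (E,hash)
  {ABDF}: card=28800; try (F,hash)→8560, (B,hash)→20040, (F,nl_idx)→64480, (F,merge)→70240, (B,merge)→221440, (F,nl)→578080 …(+1); best=8560 via (F,hash)
  {ABCDE}: card=5760000; try (C,hash)→126960, (A,hash)→741360, (C,merge)→2083960, (C,nl_idx)→6690160, (A,merge)→15141160, (C,nl)→23048560 …(+1); best=126960 via (C,hash)
  {ABDEF}: card=691200; try (E,hash)→39040, (F,hash)→125440, (E,merge)→470320, (F,nl_idx)→1506160, (F,merge)→2083120, (E,nl)→3464560 …(+1); best=39040 via (E,hash)
  {ABCDEF}: card=34560000; try (C,hash)→733440, (F,hash)→5888640, (C,merge)→14556040, (C,nl_idx)→40128640, (F,nl_idx)→75006960, (C,nl)→138279040 …(+2); best=733440 via (C,hash)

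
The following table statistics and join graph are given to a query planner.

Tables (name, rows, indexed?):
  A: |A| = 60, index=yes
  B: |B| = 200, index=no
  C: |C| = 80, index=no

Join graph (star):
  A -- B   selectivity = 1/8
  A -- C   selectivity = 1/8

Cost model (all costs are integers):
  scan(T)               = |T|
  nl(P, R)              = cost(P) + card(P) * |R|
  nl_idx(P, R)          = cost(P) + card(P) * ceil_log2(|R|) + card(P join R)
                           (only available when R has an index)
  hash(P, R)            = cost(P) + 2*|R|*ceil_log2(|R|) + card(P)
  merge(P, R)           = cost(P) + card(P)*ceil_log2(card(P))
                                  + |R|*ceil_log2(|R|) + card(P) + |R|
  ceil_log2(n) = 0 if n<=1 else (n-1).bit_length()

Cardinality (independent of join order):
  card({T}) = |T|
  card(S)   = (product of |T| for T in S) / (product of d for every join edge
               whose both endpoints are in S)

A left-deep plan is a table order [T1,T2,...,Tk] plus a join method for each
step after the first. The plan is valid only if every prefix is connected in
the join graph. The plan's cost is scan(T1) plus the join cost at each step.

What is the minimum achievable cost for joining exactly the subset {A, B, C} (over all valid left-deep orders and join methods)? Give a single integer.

3740

Selinger DP over subsets of {A,B,C}:
  {A}: scan cost=60, card=60
  {B}: scan cost=200, card=200
  {C}: scan cost=80, card=80
  {AB}: card=1500; try (A,hash)→1120, (B,merge)→2280, (A,merge)→2420, (A,nl_idx)→2900, (B,hash)→3320, (B,nl)→12060 …(+1); best=1120 via (A,hash)
  {AC}: card=600; try (A,hash)→880, (C,merge)→1120, (A,merge)→1140, (A,nl_idx)→1160, (C,hash)→1240, (C,nl)→4860 …(+1); best=880 via (A,hash)
  {ABC}: card=15000; try (C,hash)→3740, (B,hash)→4680, (B,merge)→9280, (C,merge)→19760, (B,nl)→120880, (C,nl)→121120; best=3740 via (C,hash)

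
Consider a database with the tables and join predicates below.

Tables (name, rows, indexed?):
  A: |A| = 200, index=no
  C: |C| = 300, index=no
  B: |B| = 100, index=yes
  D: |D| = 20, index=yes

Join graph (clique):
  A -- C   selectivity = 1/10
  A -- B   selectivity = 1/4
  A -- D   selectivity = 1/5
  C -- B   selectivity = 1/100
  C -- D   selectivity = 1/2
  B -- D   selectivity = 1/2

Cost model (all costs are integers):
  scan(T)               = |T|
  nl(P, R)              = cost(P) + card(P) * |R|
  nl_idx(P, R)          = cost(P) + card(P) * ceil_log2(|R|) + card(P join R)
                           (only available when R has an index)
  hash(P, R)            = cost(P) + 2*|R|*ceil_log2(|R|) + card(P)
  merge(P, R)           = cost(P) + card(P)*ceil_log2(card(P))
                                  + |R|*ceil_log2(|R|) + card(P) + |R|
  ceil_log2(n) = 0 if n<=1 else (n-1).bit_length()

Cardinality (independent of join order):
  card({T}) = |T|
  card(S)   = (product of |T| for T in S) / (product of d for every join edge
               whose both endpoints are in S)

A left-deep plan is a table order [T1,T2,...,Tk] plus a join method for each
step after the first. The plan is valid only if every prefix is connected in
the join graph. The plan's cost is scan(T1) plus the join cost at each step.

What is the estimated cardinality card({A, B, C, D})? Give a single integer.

1500

Tables in S: A(200), B(100), C(300), D(20)
Edges inside S: A-C(d=10), A-B(d=4), A-D(d=5), C-B(d=100), C-D(d=2), B-D(d=2)
numerator = 200 * 100 * 300 * 20 = 120000000
denominator = 10 * 4 * 5 * 100 * 2 * 2 = 80000
card(S) = 120000000 / 80000 = 1500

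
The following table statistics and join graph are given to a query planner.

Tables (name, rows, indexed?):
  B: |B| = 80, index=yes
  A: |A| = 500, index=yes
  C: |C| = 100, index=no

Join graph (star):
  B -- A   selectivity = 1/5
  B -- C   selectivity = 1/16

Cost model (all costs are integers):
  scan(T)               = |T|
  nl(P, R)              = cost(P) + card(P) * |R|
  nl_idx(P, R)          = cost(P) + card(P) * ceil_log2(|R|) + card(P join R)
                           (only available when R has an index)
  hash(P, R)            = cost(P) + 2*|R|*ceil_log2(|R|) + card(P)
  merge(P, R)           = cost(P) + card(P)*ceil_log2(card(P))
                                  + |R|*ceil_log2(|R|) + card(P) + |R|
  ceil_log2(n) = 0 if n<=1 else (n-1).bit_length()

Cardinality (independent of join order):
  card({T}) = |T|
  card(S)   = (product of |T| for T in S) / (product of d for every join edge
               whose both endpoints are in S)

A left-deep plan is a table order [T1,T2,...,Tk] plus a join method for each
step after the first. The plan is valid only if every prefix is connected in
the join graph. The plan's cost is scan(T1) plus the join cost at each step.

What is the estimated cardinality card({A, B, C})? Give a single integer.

Tables in S: A(500), B(80), C(100)
Edges inside S: B-A(d=5), B-C(d=16)
numerator = 500 * 80 * 100 = 4000000
denominator = 5 * 16 = 80
card(S) = 4000000 / 80 = 50000

50000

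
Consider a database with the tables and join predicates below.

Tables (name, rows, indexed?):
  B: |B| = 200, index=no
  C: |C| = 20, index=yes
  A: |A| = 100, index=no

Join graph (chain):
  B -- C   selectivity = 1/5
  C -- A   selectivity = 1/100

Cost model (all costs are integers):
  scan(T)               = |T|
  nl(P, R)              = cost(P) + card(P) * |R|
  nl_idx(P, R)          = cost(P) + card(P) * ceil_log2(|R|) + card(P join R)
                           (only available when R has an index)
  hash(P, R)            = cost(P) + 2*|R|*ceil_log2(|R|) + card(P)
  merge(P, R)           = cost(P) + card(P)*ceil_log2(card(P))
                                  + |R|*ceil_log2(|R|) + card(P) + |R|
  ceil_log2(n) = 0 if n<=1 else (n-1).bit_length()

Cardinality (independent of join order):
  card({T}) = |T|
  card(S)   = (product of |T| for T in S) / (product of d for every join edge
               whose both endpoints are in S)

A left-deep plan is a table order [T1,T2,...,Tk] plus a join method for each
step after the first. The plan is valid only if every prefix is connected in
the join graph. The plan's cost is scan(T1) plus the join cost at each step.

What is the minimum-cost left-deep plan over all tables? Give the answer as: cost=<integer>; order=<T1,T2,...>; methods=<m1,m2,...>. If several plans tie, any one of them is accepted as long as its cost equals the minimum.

Selinger DP (subsets sized 1..n):
  {B}: scan cost=200, card=200
  {C}: scan cost=20, card=20
  {A}: scan cost=100, card=100
  {BC}: card=800; try (C,hash)→600, (B,merge)→1940, (C,nl_idx)→2000, (C,merge)→2120, (B,hash)→3240, (B,nl)→4020 …(+1); best=600 via (C,hash)
  {AC}: card=20; try (C,hash)→400, (C,nl_idx)→620, (A,merge)→940, (C,merge)→1020, (A,hash)→1440, (A,nl)→2020 …(+1); best=400 via (C,hash)
  {ABC}: card=800; try (B,merge)→2320, (A,hash)→2800, (B,hash)→3620, (B,nl)→4400, (A,merge)→10200, (A,nl)→80600; best=2320 via (B,merge)

cost=2320; order=A,C,B; methods=hash,merge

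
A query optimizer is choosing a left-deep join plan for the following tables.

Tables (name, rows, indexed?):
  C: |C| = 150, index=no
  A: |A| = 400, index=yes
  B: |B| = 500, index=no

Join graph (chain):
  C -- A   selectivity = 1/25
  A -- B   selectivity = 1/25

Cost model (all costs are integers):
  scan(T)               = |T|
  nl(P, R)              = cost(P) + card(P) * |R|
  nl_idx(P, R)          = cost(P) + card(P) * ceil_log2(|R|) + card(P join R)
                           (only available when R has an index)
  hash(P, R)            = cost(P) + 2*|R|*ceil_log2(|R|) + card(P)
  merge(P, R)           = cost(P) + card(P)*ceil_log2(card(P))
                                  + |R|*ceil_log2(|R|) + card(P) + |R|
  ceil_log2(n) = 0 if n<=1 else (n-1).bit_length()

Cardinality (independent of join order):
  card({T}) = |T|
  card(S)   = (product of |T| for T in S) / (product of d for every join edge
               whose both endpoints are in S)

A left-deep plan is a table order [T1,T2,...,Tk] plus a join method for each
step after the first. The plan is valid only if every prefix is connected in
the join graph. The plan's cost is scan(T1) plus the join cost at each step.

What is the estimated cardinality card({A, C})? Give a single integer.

Tables in S: A(400), C(150)
Edges inside S: C-A(d=25)
numerator = 400 * 150 = 60000
denominator = 25 = 25
card(S) = 60000 / 25 = 2400

2400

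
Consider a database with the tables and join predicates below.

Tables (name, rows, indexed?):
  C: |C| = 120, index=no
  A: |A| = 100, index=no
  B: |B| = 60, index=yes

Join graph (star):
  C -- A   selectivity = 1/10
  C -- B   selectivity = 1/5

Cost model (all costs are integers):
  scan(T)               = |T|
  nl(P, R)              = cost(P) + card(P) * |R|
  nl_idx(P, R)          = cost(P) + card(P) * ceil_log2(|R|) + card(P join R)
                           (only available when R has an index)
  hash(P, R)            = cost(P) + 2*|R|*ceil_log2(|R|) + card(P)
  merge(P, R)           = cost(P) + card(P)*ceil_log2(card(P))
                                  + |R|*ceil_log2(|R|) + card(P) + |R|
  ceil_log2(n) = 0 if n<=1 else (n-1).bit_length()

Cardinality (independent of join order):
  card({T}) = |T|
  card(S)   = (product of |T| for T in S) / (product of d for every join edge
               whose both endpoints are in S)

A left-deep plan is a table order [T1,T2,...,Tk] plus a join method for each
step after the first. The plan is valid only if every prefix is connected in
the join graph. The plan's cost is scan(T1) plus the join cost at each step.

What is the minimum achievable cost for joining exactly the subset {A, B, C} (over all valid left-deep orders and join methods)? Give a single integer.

3560

Selinger DP over subsets of {A,B,C}:
  {C}: scan cost=120, card=120
  {A}: scan cost=100, card=100
  {B}: scan cost=60, card=60
  {AC}: card=1200; try (A,hash)→1640, (C,merge)→1860, (C,hash)→1880, (A,merge)→1880, (C,nl)→12100, (A,nl)→12120; best=1640 via (A,hash)
  {BC}: card=1440; try (B,hash)→960, (C,merge)→1440, (B,merge)→1500, (C,hash)→1800, (B,nl_idx)→2280, (C,nl)→7260 …(+1); best=960 via (B,hash)
  {ABC}: card=14400; try (B,hash)→3560, (A,hash)→3800, (B,merge)→16460, (A,merge)→19040, (B,nl_idx)→23240, (B,nl)→73640 …(+1); best=3560 via (B,hash)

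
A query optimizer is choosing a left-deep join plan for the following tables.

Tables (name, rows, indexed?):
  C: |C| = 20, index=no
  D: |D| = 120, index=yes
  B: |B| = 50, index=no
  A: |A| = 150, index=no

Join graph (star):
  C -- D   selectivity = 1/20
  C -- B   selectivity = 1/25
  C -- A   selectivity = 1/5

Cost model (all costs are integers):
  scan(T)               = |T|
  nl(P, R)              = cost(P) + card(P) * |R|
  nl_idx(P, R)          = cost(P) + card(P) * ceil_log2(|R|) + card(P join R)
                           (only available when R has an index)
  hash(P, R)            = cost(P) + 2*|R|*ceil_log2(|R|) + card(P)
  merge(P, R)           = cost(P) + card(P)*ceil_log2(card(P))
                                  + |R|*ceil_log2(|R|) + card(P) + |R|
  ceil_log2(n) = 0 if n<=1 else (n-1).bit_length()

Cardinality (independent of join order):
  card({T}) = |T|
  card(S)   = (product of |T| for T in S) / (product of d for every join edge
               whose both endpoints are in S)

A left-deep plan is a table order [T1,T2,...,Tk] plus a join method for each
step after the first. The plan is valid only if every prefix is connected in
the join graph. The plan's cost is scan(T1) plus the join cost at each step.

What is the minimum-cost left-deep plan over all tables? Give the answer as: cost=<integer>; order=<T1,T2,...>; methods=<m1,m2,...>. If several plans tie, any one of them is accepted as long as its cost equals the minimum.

Selinger DP (subsets sized 1..n):
  {C}: scan cost=20, card=20
  {D}: scan cost=120, card=120
  {B}: scan cost=50, card=50
  {A}: scan cost=150, card=150
  {CD}: card=120; try (D,nl_idx)→280, (C,hash)→440, (D,merge)→1100, (C,merge)→1200, (D,hash)→1720, (D,nl)→2420 …(+1); best=280 via (D,nl_idx)
  {BC}: card=40; try (C,hash)→300, (B,merge)→490, (C,merge)→520, (B,hash)→640, (B,nl)→1020, (C,nl)→1050; best=300 via (C,hash)
  {AC}: card=600; try (C,hash)→500, (A,merge)→1490, (C,merge)→1620, (A,hash)→2440, (A,nl)→3020, (C,nl)→3150; best=500 via (C,hash)
  {BCD}: card=240; try (D,nl_idx)→820, (B,hash)→1000, (D,merge)→1540, (B,merge)→1590, (D,hash)→2020, (D,nl)→5100 …(+1); best=820 via (D,nl_idx)
  {ACD}: card=3600; try (A,merge)→2590, (D,hash)→2780, (A,hash)→2800, (D,merge)→8060, (D,nl_idx)→8300, (A,nl)→18280 …(+1); best=2590 via (A,merge)
  {ABC}: card=1200; try (B,hash)→1700, (A,merge)→1930, (A,hash)→2740, (A,nl)→6300, (B,merge)→7450, (B,nl)→30500; best=1700 via (B,hash)
  {ABCD}: card=7200; try (A,hash)→3460, (A,merge)→4330, (D,hash)→4580, (B,hash)→6790, (D,merge)→17060, (D,nl_idx)→17300 …(+4); best=3460 via (A,hash)

cost=3460; order=B,C,D,A; methods=hash,nl_idx,hash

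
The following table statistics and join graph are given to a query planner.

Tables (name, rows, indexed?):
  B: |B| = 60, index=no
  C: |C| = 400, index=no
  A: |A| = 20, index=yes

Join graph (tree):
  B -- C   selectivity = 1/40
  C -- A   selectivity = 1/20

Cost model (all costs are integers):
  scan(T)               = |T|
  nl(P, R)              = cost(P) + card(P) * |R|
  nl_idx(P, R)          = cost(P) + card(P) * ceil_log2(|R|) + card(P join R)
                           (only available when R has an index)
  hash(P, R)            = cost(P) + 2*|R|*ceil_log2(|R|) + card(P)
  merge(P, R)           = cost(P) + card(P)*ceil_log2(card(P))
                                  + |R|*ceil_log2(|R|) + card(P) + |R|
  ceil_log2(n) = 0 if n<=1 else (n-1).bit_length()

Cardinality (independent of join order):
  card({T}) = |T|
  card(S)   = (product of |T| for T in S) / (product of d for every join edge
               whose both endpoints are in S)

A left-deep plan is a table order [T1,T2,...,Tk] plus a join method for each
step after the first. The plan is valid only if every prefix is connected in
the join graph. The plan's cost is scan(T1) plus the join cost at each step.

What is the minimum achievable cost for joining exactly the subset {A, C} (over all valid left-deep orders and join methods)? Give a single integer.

Selinger DP over subsets of {A,C}:
  {C}: scan cost=400, card=400
  {A}: scan cost=20, card=20
  {AC}: card=400; try (A,hash)→1000, (A,nl_idx)→2800, (C,merge)→4140, (A,merge)→4520, (C,hash)→7240, (C,nl)→8020 …(+1); best=1000 via (A,hash)

1000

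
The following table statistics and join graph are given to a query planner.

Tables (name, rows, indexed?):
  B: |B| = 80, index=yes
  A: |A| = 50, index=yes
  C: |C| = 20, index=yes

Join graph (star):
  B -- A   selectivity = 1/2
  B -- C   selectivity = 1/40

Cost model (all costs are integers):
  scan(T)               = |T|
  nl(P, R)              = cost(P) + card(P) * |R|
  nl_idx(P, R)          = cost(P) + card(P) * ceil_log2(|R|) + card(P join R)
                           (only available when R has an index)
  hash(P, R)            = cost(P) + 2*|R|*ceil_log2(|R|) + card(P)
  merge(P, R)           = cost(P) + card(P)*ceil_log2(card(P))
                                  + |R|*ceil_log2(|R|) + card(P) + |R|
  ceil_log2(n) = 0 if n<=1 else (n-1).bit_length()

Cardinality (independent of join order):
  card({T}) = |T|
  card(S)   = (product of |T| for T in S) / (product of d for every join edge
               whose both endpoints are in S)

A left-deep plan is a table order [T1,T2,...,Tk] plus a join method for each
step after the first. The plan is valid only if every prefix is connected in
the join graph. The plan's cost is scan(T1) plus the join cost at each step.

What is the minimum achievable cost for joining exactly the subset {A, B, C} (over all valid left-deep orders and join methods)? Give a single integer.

Selinger DP over subsets of {A,B,C}:
  {B}: scan cost=80, card=80
  {A}: scan cost=50, card=50
  {C}: scan cost=20, card=20
  {AB}: card=2000; try (A,hash)→760, (B,merge)→1040, (A,merge)→1070, (B,hash)→1220, (B,nl_idx)→2400, (A,nl_idx)→2560 …(+2); best=760 via (A,hash)
  {BC}: card=40; try (B,nl_idx)→200, (C,hash)→360, (C,nl_idx)→520, (B,merge)→780, (C,merge)→840, (B,hash)→1160 …(+2); best=200 via (B,nl_idx)
  {ABC}: card=1000; try (A,merge)→830, (A,hash)→840, (A,nl_idx)→1440, (A,nl)→2200, (C,hash)→2960, (C,nl_idx)→11760 …(+2); best=830 via (A,merge)

830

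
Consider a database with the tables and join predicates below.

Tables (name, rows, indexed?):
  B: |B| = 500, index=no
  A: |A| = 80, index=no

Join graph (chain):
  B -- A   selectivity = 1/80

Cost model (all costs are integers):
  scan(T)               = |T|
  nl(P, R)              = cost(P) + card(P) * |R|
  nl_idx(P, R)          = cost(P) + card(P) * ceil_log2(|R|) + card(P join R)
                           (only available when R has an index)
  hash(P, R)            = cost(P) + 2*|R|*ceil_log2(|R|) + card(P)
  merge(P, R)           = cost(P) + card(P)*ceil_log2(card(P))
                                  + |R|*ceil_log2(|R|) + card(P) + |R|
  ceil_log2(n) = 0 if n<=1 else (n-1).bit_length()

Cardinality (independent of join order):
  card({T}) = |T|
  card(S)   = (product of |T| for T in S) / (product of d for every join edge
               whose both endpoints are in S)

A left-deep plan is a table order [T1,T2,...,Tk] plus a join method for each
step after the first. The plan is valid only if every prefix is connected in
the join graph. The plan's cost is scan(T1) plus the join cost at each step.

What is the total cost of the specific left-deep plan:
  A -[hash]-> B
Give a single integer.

9160

step 1: scan A: cost=80, card=80
step 2: join B via hash
    card(P join B) = 80*500/(80) = 500
    cost = 80 + 2*500*9 + 80 = 9160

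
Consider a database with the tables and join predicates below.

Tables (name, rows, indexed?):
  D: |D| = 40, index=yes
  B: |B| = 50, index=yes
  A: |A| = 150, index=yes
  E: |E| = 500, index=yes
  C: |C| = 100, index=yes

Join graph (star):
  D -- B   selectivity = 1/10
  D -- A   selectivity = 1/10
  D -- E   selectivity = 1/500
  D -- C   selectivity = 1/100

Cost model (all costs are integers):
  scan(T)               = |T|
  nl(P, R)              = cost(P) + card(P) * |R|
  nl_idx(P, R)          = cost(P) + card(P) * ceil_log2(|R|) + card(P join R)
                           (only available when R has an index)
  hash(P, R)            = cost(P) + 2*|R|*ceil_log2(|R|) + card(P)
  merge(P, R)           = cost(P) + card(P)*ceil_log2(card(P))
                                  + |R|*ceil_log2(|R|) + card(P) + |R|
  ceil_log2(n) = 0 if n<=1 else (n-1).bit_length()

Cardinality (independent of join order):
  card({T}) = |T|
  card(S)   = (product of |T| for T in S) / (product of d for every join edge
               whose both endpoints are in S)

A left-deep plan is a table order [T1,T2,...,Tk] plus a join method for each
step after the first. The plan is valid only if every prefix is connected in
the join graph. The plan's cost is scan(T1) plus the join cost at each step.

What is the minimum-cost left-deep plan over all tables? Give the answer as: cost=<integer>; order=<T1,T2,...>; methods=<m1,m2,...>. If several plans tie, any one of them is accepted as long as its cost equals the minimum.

cost=2880; order=D,C,E,A,B; methods=nl_idx,nl_idx,nl_idx,hash

Selinger DP (subsets sized 1..n):
  {D}: scan cost=40, card=40
  {B}: scan cost=50, card=50
  {A}: scan cost=150, card=150
  {E}: scan cost=500, card=500
  {C}: scan cost=100, card=100
  {BD}: card=200; try (B,nl_idx)→480, (D,nl_idx)→550, (D,hash)→580, (B,merge)→670, (D,merge)→680, (B,hash)→680 …(+2); best=480 via (B,nl_idx)
  {AD}: card=600; try (D,hash)→780, (A,nl_idx)→960, (D,nl_idx)→1650, (A,merge)→1670, (D,merge)→1780, (A,hash)→2480 …(+2); best=780 via (D,hash)
  {DE}: card=40; try (E,nl_idx)→440, (D,hash)→1480, (D,nl_idx)→3540, (E,merge)→5320, (D,merge)→5780, (E,hash)→9080 …(+2); best=440 via (E,nl_idx)
  {CD}: card=40; try (C,nl_idx)→360, (D,hash)→680, (D,nl_idx)→740, (C,merge)→1120, (D,merge)→1180, (C,hash)→1480 …(+2); best=360 via (C,nl_idx)
  {ABD}: card=3000; try (B,hash)→1980, (A,hash)→3080, (A,merge)→3630, (A,nl_idx)→5080, (B,nl_idx)→7380, (B,merge)→7730 …(+2); best=1980 via (B,hash)
  {BDE}: card=200; try (B,nl_idx)→880, (B,merge)→1070, (B,hash)→1080, (B,nl)→2440, (E,nl_idx)→2480, (E,merge)→7280 …(+2); best=880 via (B,nl_idx)
  {BCD}: card=200; try (B,nl_idx)→800, (B,merge)→990, (B,hash)→1000, (C,hash)→2080, (C,nl_idx)→2080, (B,nl)→2360 …(+2); best=800 via (B,nl_idx)
  {ADE}: card=600; try (A,nl_idx)→1360, (A,merge)→2070, (A,hash)→2880, (A,nl)→6440, (E,nl_idx)→6780, (E,hash)→10380 …(+2); best=1360 via (A,nl_idx)
  {ACD}: card=600; try (A,nl_idx)→1280, (A,merge)→1990, (C,hash)→2780, (A,hash)→2800, (C,nl_idx)→5580, (A,nl)→6360 …(+2); best=1280 via (A,nl_idx)
  {CDE}: card=40; try (E,nl_idx)→760, (C,nl_idx)→760, (C,merge)→1520, (C,hash)→1880, (C,nl)→4440, (E,merge)→5640 …(+2); best=760 via (E,nl_idx)
  {ABDE}: card=3000; try (B,hash)→2560, (A,hash)→3480, (A,merge)→4030, (A,nl_idx)→5480, (B,nl_idx)→7960, (B,merge)→8310 …(+6); best=2560 via (B,hash)
  {ABCD}: card=3000; try (B,hash)→2480, (A,hash)→3400, (A,merge)→3950, (A,nl_idx)→5400, (C,hash)→6380, (B,nl_idx)→7880 …(+6); best=2480 via (B,hash)
  {BCDE}: card=200; try (B,nl_idx)→1200, (B,merge)→1390, (B,hash)→1400, (C,hash)→2480, (C,nl_idx)→2480, (B,nl)→2760 …(+6); best=1200 via (B,nl_idx)
  {ACDE}: card=600; try (A,nl_idx)→1680, (A,merge)→2390, (A,hash)→3200, (C,hash)→3360, (C,nl_idx)→6160, (A,nl)→6760 …(+6); best=1680 via (A,nl_idx)
  {ABCDE}: card=3000; try (B,hash)→2880, (A,hash)→3800, (A,merge)→4350, (A,nl_idx)→5800, (C,hash)→6960, (B,nl_idx)→8280 …(+10); best=2880 via (B,hash)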